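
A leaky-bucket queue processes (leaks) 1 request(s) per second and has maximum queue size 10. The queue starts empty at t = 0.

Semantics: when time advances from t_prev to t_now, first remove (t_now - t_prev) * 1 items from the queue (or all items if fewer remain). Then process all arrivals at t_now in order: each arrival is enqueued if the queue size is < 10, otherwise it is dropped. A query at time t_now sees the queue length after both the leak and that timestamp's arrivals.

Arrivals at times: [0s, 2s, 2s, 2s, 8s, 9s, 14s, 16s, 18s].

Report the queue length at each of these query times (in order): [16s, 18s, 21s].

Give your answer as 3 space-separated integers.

Answer: 1 1 0

Derivation:
Queue lengths at query times:
  query t=16s: backlog = 1
  query t=18s: backlog = 1
  query t=21s: backlog = 0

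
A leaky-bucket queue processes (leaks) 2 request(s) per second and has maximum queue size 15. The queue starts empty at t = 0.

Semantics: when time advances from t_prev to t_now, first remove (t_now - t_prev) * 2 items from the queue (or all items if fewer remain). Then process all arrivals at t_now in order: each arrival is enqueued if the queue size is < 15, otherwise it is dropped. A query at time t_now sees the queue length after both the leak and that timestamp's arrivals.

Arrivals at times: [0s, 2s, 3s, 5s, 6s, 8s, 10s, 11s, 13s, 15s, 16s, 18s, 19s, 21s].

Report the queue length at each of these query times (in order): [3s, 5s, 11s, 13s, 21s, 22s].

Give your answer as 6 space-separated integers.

Queue lengths at query times:
  query t=3s: backlog = 1
  query t=5s: backlog = 1
  query t=11s: backlog = 1
  query t=13s: backlog = 1
  query t=21s: backlog = 1
  query t=22s: backlog = 0

Answer: 1 1 1 1 1 0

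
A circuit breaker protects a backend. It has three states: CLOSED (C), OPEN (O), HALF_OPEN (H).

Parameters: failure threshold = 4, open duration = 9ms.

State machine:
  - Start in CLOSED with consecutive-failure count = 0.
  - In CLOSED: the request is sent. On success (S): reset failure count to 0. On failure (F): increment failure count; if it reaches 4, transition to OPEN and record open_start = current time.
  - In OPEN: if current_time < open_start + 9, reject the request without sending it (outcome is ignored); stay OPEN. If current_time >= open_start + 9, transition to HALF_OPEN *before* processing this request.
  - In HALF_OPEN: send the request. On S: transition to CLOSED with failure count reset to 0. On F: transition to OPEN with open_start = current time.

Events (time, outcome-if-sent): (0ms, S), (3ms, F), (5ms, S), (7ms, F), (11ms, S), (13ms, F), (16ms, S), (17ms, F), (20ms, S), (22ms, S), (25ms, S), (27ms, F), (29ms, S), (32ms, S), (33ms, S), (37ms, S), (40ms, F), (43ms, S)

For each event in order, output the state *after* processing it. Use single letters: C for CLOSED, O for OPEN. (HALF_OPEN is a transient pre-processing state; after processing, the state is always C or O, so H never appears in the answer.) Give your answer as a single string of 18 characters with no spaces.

State after each event:
  event#1 t=0ms outcome=S: state=CLOSED
  event#2 t=3ms outcome=F: state=CLOSED
  event#3 t=5ms outcome=S: state=CLOSED
  event#4 t=7ms outcome=F: state=CLOSED
  event#5 t=11ms outcome=S: state=CLOSED
  event#6 t=13ms outcome=F: state=CLOSED
  event#7 t=16ms outcome=S: state=CLOSED
  event#8 t=17ms outcome=F: state=CLOSED
  event#9 t=20ms outcome=S: state=CLOSED
  event#10 t=22ms outcome=S: state=CLOSED
  event#11 t=25ms outcome=S: state=CLOSED
  event#12 t=27ms outcome=F: state=CLOSED
  event#13 t=29ms outcome=S: state=CLOSED
  event#14 t=32ms outcome=S: state=CLOSED
  event#15 t=33ms outcome=S: state=CLOSED
  event#16 t=37ms outcome=S: state=CLOSED
  event#17 t=40ms outcome=F: state=CLOSED
  event#18 t=43ms outcome=S: state=CLOSED

Answer: CCCCCCCCCCCCCCCCCC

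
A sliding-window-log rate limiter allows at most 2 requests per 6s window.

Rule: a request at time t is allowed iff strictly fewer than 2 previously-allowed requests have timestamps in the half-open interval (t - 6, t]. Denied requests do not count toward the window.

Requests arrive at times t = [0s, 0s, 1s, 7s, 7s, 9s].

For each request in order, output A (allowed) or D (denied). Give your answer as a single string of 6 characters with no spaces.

Tracking allowed requests in the window:
  req#1 t=0s: ALLOW
  req#2 t=0s: ALLOW
  req#3 t=1s: DENY
  req#4 t=7s: ALLOW
  req#5 t=7s: ALLOW
  req#6 t=9s: DENY

Answer: AADAAD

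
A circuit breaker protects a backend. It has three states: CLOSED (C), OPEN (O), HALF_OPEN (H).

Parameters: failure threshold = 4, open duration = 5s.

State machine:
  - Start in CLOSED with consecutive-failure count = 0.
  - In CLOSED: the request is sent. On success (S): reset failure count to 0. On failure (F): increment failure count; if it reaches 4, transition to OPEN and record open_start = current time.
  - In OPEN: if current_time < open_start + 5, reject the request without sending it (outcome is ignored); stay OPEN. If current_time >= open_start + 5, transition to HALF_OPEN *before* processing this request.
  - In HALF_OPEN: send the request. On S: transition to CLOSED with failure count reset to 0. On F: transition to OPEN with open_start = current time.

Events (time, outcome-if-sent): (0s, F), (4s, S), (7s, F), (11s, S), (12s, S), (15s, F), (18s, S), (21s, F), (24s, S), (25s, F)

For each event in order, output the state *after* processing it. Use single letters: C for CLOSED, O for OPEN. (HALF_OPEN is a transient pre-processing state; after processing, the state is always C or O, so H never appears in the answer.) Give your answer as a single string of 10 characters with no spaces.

Answer: CCCCCCCCCC

Derivation:
State after each event:
  event#1 t=0s outcome=F: state=CLOSED
  event#2 t=4s outcome=S: state=CLOSED
  event#3 t=7s outcome=F: state=CLOSED
  event#4 t=11s outcome=S: state=CLOSED
  event#5 t=12s outcome=S: state=CLOSED
  event#6 t=15s outcome=F: state=CLOSED
  event#7 t=18s outcome=S: state=CLOSED
  event#8 t=21s outcome=F: state=CLOSED
  event#9 t=24s outcome=S: state=CLOSED
  event#10 t=25s outcome=F: state=CLOSED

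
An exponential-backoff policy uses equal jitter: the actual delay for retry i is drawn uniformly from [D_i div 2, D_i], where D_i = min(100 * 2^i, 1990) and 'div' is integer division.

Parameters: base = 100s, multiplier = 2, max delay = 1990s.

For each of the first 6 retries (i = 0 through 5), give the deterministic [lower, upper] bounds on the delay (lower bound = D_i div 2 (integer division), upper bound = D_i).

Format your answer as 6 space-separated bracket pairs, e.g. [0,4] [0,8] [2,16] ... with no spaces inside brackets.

Answer: [50,100] [100,200] [200,400] [400,800] [800,1600] [995,1990]

Derivation:
Computing bounds per retry:
  i=0: D_i=min(100*2^0,1990)=100, bounds=[50,100]
  i=1: D_i=min(100*2^1,1990)=200, bounds=[100,200]
  i=2: D_i=min(100*2^2,1990)=400, bounds=[200,400]
  i=3: D_i=min(100*2^3,1990)=800, bounds=[400,800]
  i=4: D_i=min(100*2^4,1990)=1600, bounds=[800,1600]
  i=5: D_i=min(100*2^5,1990)=1990, bounds=[995,1990]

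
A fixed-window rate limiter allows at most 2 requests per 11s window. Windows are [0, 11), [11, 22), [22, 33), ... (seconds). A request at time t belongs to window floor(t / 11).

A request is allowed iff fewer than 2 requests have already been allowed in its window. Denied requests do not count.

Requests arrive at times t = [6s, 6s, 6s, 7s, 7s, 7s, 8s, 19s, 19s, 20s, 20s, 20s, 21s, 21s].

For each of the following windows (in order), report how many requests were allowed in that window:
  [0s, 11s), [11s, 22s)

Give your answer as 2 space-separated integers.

Processing requests:
  req#1 t=6s (window 0): ALLOW
  req#2 t=6s (window 0): ALLOW
  req#3 t=6s (window 0): DENY
  req#4 t=7s (window 0): DENY
  req#5 t=7s (window 0): DENY
  req#6 t=7s (window 0): DENY
  req#7 t=8s (window 0): DENY
  req#8 t=19s (window 1): ALLOW
  req#9 t=19s (window 1): ALLOW
  req#10 t=20s (window 1): DENY
  req#11 t=20s (window 1): DENY
  req#12 t=20s (window 1): DENY
  req#13 t=21s (window 1): DENY
  req#14 t=21s (window 1): DENY

Allowed counts by window: 2 2

Answer: 2 2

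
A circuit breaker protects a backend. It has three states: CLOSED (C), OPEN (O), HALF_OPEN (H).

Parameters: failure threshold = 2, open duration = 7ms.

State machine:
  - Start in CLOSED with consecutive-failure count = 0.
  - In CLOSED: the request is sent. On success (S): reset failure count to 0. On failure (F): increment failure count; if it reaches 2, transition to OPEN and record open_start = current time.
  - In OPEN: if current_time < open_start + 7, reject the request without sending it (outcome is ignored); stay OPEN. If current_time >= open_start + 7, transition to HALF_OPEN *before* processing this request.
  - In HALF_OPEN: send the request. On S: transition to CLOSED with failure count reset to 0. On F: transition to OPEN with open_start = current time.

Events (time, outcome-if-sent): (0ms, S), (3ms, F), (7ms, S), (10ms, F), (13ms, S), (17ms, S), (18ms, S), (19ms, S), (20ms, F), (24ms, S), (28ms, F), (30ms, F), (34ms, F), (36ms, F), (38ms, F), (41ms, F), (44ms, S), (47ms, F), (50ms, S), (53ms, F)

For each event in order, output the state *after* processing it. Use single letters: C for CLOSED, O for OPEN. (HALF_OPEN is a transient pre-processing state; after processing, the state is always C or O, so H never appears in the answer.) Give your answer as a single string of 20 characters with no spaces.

Answer: CCCCCCCCCCCOOOOOOOOO

Derivation:
State after each event:
  event#1 t=0ms outcome=S: state=CLOSED
  event#2 t=3ms outcome=F: state=CLOSED
  event#3 t=7ms outcome=S: state=CLOSED
  event#4 t=10ms outcome=F: state=CLOSED
  event#5 t=13ms outcome=S: state=CLOSED
  event#6 t=17ms outcome=S: state=CLOSED
  event#7 t=18ms outcome=S: state=CLOSED
  event#8 t=19ms outcome=S: state=CLOSED
  event#9 t=20ms outcome=F: state=CLOSED
  event#10 t=24ms outcome=S: state=CLOSED
  event#11 t=28ms outcome=F: state=CLOSED
  event#12 t=30ms outcome=F: state=OPEN
  event#13 t=34ms outcome=F: state=OPEN
  event#14 t=36ms outcome=F: state=OPEN
  event#15 t=38ms outcome=F: state=OPEN
  event#16 t=41ms outcome=F: state=OPEN
  event#17 t=44ms outcome=S: state=OPEN
  event#18 t=47ms outcome=F: state=OPEN
  event#19 t=50ms outcome=S: state=OPEN
  event#20 t=53ms outcome=F: state=OPEN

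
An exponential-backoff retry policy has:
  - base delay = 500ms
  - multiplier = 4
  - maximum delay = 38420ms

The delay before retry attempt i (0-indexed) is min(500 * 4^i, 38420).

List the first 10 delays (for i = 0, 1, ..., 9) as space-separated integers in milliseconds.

Answer: 500 2000 8000 32000 38420 38420 38420 38420 38420 38420

Derivation:
Computing each delay:
  i=0: min(500*4^0, 38420) = 500
  i=1: min(500*4^1, 38420) = 2000
  i=2: min(500*4^2, 38420) = 8000
  i=3: min(500*4^3, 38420) = 32000
  i=4: min(500*4^4, 38420) = 38420
  i=5: min(500*4^5, 38420) = 38420
  i=6: min(500*4^6, 38420) = 38420
  i=7: min(500*4^7, 38420) = 38420
  i=8: min(500*4^8, 38420) = 38420
  i=9: min(500*4^9, 38420) = 38420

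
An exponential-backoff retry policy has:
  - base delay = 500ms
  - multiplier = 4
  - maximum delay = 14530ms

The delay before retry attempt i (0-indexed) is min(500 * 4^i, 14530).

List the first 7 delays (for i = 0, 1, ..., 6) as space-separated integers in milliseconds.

Computing each delay:
  i=0: min(500*4^0, 14530) = 500
  i=1: min(500*4^1, 14530) = 2000
  i=2: min(500*4^2, 14530) = 8000
  i=3: min(500*4^3, 14530) = 14530
  i=4: min(500*4^4, 14530) = 14530
  i=5: min(500*4^5, 14530) = 14530
  i=6: min(500*4^6, 14530) = 14530

Answer: 500 2000 8000 14530 14530 14530 14530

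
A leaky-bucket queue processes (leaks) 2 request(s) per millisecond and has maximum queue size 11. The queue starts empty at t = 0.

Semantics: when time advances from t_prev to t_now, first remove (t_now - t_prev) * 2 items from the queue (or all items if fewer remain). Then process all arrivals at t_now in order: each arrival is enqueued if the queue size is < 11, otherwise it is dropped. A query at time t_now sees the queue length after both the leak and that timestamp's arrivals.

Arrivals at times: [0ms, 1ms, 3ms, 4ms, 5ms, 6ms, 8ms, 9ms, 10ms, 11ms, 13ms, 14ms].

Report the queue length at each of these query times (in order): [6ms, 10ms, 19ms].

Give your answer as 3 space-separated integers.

Queue lengths at query times:
  query t=6ms: backlog = 1
  query t=10ms: backlog = 1
  query t=19ms: backlog = 0

Answer: 1 1 0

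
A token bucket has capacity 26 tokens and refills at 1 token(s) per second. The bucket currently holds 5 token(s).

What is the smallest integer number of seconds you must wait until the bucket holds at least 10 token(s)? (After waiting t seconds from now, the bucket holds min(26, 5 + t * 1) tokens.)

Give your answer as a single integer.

Need 5 + t * 1 >= 10, so t >= 5/1.
Smallest integer t = ceil(5/1) = 5.

Answer: 5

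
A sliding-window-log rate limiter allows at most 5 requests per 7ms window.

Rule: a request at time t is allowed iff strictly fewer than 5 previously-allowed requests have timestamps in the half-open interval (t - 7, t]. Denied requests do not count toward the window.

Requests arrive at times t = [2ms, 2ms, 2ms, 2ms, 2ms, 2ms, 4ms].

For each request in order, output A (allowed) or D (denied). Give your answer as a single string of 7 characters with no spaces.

Tracking allowed requests in the window:
  req#1 t=2ms: ALLOW
  req#2 t=2ms: ALLOW
  req#3 t=2ms: ALLOW
  req#4 t=2ms: ALLOW
  req#5 t=2ms: ALLOW
  req#6 t=2ms: DENY
  req#7 t=4ms: DENY

Answer: AAAAADD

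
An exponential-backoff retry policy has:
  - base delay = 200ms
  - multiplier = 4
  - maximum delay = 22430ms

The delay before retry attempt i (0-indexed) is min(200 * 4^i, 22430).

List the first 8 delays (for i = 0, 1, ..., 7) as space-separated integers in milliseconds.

Answer: 200 800 3200 12800 22430 22430 22430 22430

Derivation:
Computing each delay:
  i=0: min(200*4^0, 22430) = 200
  i=1: min(200*4^1, 22430) = 800
  i=2: min(200*4^2, 22430) = 3200
  i=3: min(200*4^3, 22430) = 12800
  i=4: min(200*4^4, 22430) = 22430
  i=5: min(200*4^5, 22430) = 22430
  i=6: min(200*4^6, 22430) = 22430
  i=7: min(200*4^7, 22430) = 22430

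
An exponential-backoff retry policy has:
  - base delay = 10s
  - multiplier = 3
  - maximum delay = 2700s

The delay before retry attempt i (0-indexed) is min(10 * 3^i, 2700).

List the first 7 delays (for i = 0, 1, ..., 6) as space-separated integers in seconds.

Answer: 10 30 90 270 810 2430 2700

Derivation:
Computing each delay:
  i=0: min(10*3^0, 2700) = 10
  i=1: min(10*3^1, 2700) = 30
  i=2: min(10*3^2, 2700) = 90
  i=3: min(10*3^3, 2700) = 270
  i=4: min(10*3^4, 2700) = 810
  i=5: min(10*3^5, 2700) = 2430
  i=6: min(10*3^6, 2700) = 2700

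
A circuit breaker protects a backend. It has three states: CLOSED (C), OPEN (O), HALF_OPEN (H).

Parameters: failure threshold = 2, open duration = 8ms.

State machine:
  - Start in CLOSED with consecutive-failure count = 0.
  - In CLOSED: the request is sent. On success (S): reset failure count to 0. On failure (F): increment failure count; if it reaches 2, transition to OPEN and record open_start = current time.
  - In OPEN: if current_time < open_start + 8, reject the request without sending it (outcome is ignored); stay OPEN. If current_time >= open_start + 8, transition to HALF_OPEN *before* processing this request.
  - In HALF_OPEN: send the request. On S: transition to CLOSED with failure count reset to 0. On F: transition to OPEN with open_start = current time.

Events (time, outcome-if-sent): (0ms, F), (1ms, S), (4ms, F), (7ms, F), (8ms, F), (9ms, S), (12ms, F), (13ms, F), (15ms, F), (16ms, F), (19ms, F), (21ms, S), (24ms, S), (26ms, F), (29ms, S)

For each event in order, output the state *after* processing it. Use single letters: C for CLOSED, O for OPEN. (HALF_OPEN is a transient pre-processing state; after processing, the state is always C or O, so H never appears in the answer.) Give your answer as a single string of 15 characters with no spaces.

Answer: CCCOOOOOOOOOCCC

Derivation:
State after each event:
  event#1 t=0ms outcome=F: state=CLOSED
  event#2 t=1ms outcome=S: state=CLOSED
  event#3 t=4ms outcome=F: state=CLOSED
  event#4 t=7ms outcome=F: state=OPEN
  event#5 t=8ms outcome=F: state=OPEN
  event#6 t=9ms outcome=S: state=OPEN
  event#7 t=12ms outcome=F: state=OPEN
  event#8 t=13ms outcome=F: state=OPEN
  event#9 t=15ms outcome=F: state=OPEN
  event#10 t=16ms outcome=F: state=OPEN
  event#11 t=19ms outcome=F: state=OPEN
  event#12 t=21ms outcome=S: state=OPEN
  event#13 t=24ms outcome=S: state=CLOSED
  event#14 t=26ms outcome=F: state=CLOSED
  event#15 t=29ms outcome=S: state=CLOSED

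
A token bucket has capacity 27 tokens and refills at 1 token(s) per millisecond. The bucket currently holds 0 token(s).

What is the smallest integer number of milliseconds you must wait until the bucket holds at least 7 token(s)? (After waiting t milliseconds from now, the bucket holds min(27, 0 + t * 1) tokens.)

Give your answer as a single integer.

Need 0 + t * 1 >= 7, so t >= 7/1.
Smallest integer t = ceil(7/1) = 7.

Answer: 7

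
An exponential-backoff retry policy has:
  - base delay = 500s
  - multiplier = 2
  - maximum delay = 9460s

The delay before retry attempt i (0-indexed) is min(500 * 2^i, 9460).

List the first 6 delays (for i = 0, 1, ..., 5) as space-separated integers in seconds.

Computing each delay:
  i=0: min(500*2^0, 9460) = 500
  i=1: min(500*2^1, 9460) = 1000
  i=2: min(500*2^2, 9460) = 2000
  i=3: min(500*2^3, 9460) = 4000
  i=4: min(500*2^4, 9460) = 8000
  i=5: min(500*2^5, 9460) = 9460

Answer: 500 1000 2000 4000 8000 9460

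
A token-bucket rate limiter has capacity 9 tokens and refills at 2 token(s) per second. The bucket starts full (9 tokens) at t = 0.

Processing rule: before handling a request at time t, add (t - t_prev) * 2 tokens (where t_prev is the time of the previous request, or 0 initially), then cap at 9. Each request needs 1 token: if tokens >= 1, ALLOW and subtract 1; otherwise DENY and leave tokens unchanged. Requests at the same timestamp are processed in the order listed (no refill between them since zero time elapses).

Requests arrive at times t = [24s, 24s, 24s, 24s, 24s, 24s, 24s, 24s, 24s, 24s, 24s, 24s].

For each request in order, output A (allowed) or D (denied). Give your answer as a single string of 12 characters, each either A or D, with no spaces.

Simulating step by step:
  req#1 t=24s: ALLOW
  req#2 t=24s: ALLOW
  req#3 t=24s: ALLOW
  req#4 t=24s: ALLOW
  req#5 t=24s: ALLOW
  req#6 t=24s: ALLOW
  req#7 t=24s: ALLOW
  req#8 t=24s: ALLOW
  req#9 t=24s: ALLOW
  req#10 t=24s: DENY
  req#11 t=24s: DENY
  req#12 t=24s: DENY

Answer: AAAAAAAAADDD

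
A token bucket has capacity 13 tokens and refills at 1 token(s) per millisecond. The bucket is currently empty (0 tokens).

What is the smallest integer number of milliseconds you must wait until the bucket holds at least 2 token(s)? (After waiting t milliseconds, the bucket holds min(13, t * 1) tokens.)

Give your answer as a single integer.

Answer: 2

Derivation:
Need t * 1 >= 2, so t >= 2/1.
Smallest integer t = ceil(2/1) = 2.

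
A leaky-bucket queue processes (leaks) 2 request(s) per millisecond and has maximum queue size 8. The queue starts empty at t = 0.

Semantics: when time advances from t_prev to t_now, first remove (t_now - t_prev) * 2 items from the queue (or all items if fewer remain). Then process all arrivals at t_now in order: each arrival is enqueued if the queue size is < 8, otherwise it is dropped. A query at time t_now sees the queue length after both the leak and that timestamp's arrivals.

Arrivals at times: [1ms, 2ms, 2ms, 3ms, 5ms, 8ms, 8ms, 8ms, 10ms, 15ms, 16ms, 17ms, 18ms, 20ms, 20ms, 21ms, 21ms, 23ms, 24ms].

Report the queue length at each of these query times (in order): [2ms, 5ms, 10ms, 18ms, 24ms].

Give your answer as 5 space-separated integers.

Queue lengths at query times:
  query t=2ms: backlog = 2
  query t=5ms: backlog = 1
  query t=10ms: backlog = 1
  query t=18ms: backlog = 1
  query t=24ms: backlog = 1

Answer: 2 1 1 1 1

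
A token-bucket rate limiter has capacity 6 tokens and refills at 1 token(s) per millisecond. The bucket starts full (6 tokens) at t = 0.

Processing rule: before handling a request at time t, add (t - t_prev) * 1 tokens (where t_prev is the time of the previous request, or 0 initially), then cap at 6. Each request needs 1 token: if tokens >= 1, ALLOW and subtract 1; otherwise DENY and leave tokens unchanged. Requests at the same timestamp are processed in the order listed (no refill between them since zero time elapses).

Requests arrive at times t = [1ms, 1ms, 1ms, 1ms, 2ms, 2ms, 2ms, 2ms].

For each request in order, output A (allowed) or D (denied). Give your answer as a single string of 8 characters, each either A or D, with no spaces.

Simulating step by step:
  req#1 t=1ms: ALLOW
  req#2 t=1ms: ALLOW
  req#3 t=1ms: ALLOW
  req#4 t=1ms: ALLOW
  req#5 t=2ms: ALLOW
  req#6 t=2ms: ALLOW
  req#7 t=2ms: ALLOW
  req#8 t=2ms: DENY

Answer: AAAAAAAD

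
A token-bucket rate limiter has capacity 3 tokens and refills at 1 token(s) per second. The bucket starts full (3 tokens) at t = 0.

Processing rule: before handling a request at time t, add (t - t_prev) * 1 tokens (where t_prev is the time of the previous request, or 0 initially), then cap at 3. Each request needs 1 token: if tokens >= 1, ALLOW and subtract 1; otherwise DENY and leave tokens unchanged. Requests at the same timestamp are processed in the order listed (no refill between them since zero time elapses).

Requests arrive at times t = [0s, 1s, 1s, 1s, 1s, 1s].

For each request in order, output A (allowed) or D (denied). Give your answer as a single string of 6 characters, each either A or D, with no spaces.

Answer: AAAADD

Derivation:
Simulating step by step:
  req#1 t=0s: ALLOW
  req#2 t=1s: ALLOW
  req#3 t=1s: ALLOW
  req#4 t=1s: ALLOW
  req#5 t=1s: DENY
  req#6 t=1s: DENY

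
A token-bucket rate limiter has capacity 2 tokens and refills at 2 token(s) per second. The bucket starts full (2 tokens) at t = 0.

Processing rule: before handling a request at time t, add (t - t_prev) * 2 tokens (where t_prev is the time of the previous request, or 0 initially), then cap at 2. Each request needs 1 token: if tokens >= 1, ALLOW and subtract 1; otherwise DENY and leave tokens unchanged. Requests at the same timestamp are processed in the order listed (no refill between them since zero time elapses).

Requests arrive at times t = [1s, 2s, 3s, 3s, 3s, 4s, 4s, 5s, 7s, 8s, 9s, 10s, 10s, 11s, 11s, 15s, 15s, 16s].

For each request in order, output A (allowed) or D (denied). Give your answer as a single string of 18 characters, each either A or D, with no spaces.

Simulating step by step:
  req#1 t=1s: ALLOW
  req#2 t=2s: ALLOW
  req#3 t=3s: ALLOW
  req#4 t=3s: ALLOW
  req#5 t=3s: DENY
  req#6 t=4s: ALLOW
  req#7 t=4s: ALLOW
  req#8 t=5s: ALLOW
  req#9 t=7s: ALLOW
  req#10 t=8s: ALLOW
  req#11 t=9s: ALLOW
  req#12 t=10s: ALLOW
  req#13 t=10s: ALLOW
  req#14 t=11s: ALLOW
  req#15 t=11s: ALLOW
  req#16 t=15s: ALLOW
  req#17 t=15s: ALLOW
  req#18 t=16s: ALLOW

Answer: AAAADAAAAAAAAAAAAA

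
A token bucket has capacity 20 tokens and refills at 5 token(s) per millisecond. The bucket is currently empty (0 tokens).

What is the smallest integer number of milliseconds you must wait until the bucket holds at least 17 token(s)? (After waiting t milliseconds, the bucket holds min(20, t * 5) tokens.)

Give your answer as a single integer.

Need t * 5 >= 17, so t >= 17/5.
Smallest integer t = ceil(17/5) = 4.

Answer: 4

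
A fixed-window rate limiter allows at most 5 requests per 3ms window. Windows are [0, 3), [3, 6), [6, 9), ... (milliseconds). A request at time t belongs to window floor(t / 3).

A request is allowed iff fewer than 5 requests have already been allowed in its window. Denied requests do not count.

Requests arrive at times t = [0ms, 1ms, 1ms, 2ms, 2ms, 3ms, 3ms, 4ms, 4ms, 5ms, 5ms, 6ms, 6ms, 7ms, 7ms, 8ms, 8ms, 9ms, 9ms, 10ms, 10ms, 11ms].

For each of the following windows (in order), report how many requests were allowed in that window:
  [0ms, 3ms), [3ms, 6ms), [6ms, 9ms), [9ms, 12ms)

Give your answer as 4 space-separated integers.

Processing requests:
  req#1 t=0ms (window 0): ALLOW
  req#2 t=1ms (window 0): ALLOW
  req#3 t=1ms (window 0): ALLOW
  req#4 t=2ms (window 0): ALLOW
  req#5 t=2ms (window 0): ALLOW
  req#6 t=3ms (window 1): ALLOW
  req#7 t=3ms (window 1): ALLOW
  req#8 t=4ms (window 1): ALLOW
  req#9 t=4ms (window 1): ALLOW
  req#10 t=5ms (window 1): ALLOW
  req#11 t=5ms (window 1): DENY
  req#12 t=6ms (window 2): ALLOW
  req#13 t=6ms (window 2): ALLOW
  req#14 t=7ms (window 2): ALLOW
  req#15 t=7ms (window 2): ALLOW
  req#16 t=8ms (window 2): ALLOW
  req#17 t=8ms (window 2): DENY
  req#18 t=9ms (window 3): ALLOW
  req#19 t=9ms (window 3): ALLOW
  req#20 t=10ms (window 3): ALLOW
  req#21 t=10ms (window 3): ALLOW
  req#22 t=11ms (window 3): ALLOW

Allowed counts by window: 5 5 5 5

Answer: 5 5 5 5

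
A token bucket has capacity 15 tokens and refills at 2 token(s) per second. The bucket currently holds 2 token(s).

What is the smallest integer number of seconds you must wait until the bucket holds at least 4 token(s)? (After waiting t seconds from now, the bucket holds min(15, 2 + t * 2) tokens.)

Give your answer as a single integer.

Need 2 + t * 2 >= 4, so t >= 2/2.
Smallest integer t = ceil(2/2) = 1.

Answer: 1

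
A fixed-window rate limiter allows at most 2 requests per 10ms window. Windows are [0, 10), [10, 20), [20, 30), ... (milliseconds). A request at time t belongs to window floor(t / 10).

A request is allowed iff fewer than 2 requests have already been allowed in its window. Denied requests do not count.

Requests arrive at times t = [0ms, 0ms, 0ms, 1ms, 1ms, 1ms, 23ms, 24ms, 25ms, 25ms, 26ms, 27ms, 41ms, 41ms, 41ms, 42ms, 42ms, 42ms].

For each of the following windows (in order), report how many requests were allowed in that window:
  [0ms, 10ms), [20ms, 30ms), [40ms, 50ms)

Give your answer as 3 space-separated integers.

Answer: 2 2 2

Derivation:
Processing requests:
  req#1 t=0ms (window 0): ALLOW
  req#2 t=0ms (window 0): ALLOW
  req#3 t=0ms (window 0): DENY
  req#4 t=1ms (window 0): DENY
  req#5 t=1ms (window 0): DENY
  req#6 t=1ms (window 0): DENY
  req#7 t=23ms (window 2): ALLOW
  req#8 t=24ms (window 2): ALLOW
  req#9 t=25ms (window 2): DENY
  req#10 t=25ms (window 2): DENY
  req#11 t=26ms (window 2): DENY
  req#12 t=27ms (window 2): DENY
  req#13 t=41ms (window 4): ALLOW
  req#14 t=41ms (window 4): ALLOW
  req#15 t=41ms (window 4): DENY
  req#16 t=42ms (window 4): DENY
  req#17 t=42ms (window 4): DENY
  req#18 t=42ms (window 4): DENY

Allowed counts by window: 2 2 2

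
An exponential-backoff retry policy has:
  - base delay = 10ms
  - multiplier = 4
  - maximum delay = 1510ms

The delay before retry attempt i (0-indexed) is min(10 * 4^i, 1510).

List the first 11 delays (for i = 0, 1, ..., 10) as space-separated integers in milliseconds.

Computing each delay:
  i=0: min(10*4^0, 1510) = 10
  i=1: min(10*4^1, 1510) = 40
  i=2: min(10*4^2, 1510) = 160
  i=3: min(10*4^3, 1510) = 640
  i=4: min(10*4^4, 1510) = 1510
  i=5: min(10*4^5, 1510) = 1510
  i=6: min(10*4^6, 1510) = 1510
  i=7: min(10*4^7, 1510) = 1510
  i=8: min(10*4^8, 1510) = 1510
  i=9: min(10*4^9, 1510) = 1510
  i=10: min(10*4^10, 1510) = 1510

Answer: 10 40 160 640 1510 1510 1510 1510 1510 1510 1510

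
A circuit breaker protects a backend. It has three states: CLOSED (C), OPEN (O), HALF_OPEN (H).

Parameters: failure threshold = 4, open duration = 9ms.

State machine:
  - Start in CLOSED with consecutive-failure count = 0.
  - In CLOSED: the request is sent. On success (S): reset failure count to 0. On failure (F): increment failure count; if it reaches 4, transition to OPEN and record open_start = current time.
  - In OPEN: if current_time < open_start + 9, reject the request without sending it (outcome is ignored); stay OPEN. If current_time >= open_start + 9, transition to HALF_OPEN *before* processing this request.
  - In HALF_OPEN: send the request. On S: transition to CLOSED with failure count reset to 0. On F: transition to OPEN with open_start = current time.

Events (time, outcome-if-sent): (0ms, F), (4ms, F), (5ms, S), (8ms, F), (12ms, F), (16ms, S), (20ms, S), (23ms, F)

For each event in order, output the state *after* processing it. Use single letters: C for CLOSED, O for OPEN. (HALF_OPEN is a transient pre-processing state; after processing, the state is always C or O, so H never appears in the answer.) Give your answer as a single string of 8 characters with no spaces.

Answer: CCCCCCCC

Derivation:
State after each event:
  event#1 t=0ms outcome=F: state=CLOSED
  event#2 t=4ms outcome=F: state=CLOSED
  event#3 t=5ms outcome=S: state=CLOSED
  event#4 t=8ms outcome=F: state=CLOSED
  event#5 t=12ms outcome=F: state=CLOSED
  event#6 t=16ms outcome=S: state=CLOSED
  event#7 t=20ms outcome=S: state=CLOSED
  event#8 t=23ms outcome=F: state=CLOSED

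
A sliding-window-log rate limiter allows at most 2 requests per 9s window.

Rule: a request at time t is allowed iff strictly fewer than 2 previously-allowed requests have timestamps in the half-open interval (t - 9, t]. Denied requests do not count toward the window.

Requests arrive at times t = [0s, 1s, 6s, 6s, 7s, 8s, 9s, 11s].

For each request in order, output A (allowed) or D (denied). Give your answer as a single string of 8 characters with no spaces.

Answer: AADDDDAA

Derivation:
Tracking allowed requests in the window:
  req#1 t=0s: ALLOW
  req#2 t=1s: ALLOW
  req#3 t=6s: DENY
  req#4 t=6s: DENY
  req#5 t=7s: DENY
  req#6 t=8s: DENY
  req#7 t=9s: ALLOW
  req#8 t=11s: ALLOW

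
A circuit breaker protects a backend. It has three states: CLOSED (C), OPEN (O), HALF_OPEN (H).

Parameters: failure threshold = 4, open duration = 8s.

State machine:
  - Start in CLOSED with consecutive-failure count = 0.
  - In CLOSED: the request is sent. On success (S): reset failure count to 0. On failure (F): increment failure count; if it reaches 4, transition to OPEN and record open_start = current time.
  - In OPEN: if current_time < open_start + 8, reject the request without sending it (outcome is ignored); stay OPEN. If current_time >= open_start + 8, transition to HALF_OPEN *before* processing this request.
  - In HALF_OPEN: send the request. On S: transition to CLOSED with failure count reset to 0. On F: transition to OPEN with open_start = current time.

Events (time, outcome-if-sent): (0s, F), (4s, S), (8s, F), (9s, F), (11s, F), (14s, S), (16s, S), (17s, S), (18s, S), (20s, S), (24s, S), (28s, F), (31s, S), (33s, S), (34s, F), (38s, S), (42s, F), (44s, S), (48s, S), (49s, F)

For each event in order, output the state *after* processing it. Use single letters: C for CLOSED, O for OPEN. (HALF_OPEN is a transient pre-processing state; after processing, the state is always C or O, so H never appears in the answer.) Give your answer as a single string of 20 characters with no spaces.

Answer: CCCCCCCCCCCCCCCCCCCC

Derivation:
State after each event:
  event#1 t=0s outcome=F: state=CLOSED
  event#2 t=4s outcome=S: state=CLOSED
  event#3 t=8s outcome=F: state=CLOSED
  event#4 t=9s outcome=F: state=CLOSED
  event#5 t=11s outcome=F: state=CLOSED
  event#6 t=14s outcome=S: state=CLOSED
  event#7 t=16s outcome=S: state=CLOSED
  event#8 t=17s outcome=S: state=CLOSED
  event#9 t=18s outcome=S: state=CLOSED
  event#10 t=20s outcome=S: state=CLOSED
  event#11 t=24s outcome=S: state=CLOSED
  event#12 t=28s outcome=F: state=CLOSED
  event#13 t=31s outcome=S: state=CLOSED
  event#14 t=33s outcome=S: state=CLOSED
  event#15 t=34s outcome=F: state=CLOSED
  event#16 t=38s outcome=S: state=CLOSED
  event#17 t=42s outcome=F: state=CLOSED
  event#18 t=44s outcome=S: state=CLOSED
  event#19 t=48s outcome=S: state=CLOSED
  event#20 t=49s outcome=F: state=CLOSED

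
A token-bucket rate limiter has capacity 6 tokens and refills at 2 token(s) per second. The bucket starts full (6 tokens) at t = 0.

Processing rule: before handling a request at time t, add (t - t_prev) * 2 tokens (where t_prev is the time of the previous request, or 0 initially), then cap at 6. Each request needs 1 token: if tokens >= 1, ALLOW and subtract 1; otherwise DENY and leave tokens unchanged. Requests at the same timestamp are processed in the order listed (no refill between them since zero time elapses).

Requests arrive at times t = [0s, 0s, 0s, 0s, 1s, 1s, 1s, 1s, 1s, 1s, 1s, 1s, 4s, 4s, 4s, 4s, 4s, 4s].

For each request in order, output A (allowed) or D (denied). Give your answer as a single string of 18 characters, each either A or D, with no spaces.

Simulating step by step:
  req#1 t=0s: ALLOW
  req#2 t=0s: ALLOW
  req#3 t=0s: ALLOW
  req#4 t=0s: ALLOW
  req#5 t=1s: ALLOW
  req#6 t=1s: ALLOW
  req#7 t=1s: ALLOW
  req#8 t=1s: ALLOW
  req#9 t=1s: DENY
  req#10 t=1s: DENY
  req#11 t=1s: DENY
  req#12 t=1s: DENY
  req#13 t=4s: ALLOW
  req#14 t=4s: ALLOW
  req#15 t=4s: ALLOW
  req#16 t=4s: ALLOW
  req#17 t=4s: ALLOW
  req#18 t=4s: ALLOW

Answer: AAAAAAAADDDDAAAAAA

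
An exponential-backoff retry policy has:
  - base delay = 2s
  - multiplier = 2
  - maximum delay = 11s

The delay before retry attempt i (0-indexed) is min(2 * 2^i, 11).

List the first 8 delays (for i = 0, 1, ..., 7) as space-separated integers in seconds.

Answer: 2 4 8 11 11 11 11 11

Derivation:
Computing each delay:
  i=0: min(2*2^0, 11) = 2
  i=1: min(2*2^1, 11) = 4
  i=2: min(2*2^2, 11) = 8
  i=3: min(2*2^3, 11) = 11
  i=4: min(2*2^4, 11) = 11
  i=5: min(2*2^5, 11) = 11
  i=6: min(2*2^6, 11) = 11
  i=7: min(2*2^7, 11) = 11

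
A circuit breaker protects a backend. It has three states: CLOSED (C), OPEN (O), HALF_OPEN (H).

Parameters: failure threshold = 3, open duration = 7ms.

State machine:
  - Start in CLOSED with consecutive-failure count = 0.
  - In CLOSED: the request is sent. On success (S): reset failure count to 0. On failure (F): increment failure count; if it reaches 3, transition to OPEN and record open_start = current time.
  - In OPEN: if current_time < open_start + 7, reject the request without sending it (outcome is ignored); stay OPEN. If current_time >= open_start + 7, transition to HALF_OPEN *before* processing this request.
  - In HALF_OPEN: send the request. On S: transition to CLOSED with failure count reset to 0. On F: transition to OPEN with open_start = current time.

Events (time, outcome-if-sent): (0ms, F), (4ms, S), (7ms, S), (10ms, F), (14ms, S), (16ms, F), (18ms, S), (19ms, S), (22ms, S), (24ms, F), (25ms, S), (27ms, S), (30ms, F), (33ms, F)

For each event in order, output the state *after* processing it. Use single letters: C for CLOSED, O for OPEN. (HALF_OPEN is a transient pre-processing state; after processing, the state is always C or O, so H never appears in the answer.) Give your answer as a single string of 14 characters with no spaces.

Answer: CCCCCCCCCCCCCC

Derivation:
State after each event:
  event#1 t=0ms outcome=F: state=CLOSED
  event#2 t=4ms outcome=S: state=CLOSED
  event#3 t=7ms outcome=S: state=CLOSED
  event#4 t=10ms outcome=F: state=CLOSED
  event#5 t=14ms outcome=S: state=CLOSED
  event#6 t=16ms outcome=F: state=CLOSED
  event#7 t=18ms outcome=S: state=CLOSED
  event#8 t=19ms outcome=S: state=CLOSED
  event#9 t=22ms outcome=S: state=CLOSED
  event#10 t=24ms outcome=F: state=CLOSED
  event#11 t=25ms outcome=S: state=CLOSED
  event#12 t=27ms outcome=S: state=CLOSED
  event#13 t=30ms outcome=F: state=CLOSED
  event#14 t=33ms outcome=F: state=CLOSED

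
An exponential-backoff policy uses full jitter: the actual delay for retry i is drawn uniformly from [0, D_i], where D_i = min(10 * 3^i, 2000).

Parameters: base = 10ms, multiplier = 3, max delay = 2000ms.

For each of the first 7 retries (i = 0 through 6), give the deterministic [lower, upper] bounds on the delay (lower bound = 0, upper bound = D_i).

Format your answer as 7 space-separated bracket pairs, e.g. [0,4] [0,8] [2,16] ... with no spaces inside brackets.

Answer: [0,10] [0,30] [0,90] [0,270] [0,810] [0,2000] [0,2000]

Derivation:
Computing bounds per retry:
  i=0: D_i=min(10*3^0,2000)=10, bounds=[0,10]
  i=1: D_i=min(10*3^1,2000)=30, bounds=[0,30]
  i=2: D_i=min(10*3^2,2000)=90, bounds=[0,90]
  i=3: D_i=min(10*3^3,2000)=270, bounds=[0,270]
  i=4: D_i=min(10*3^4,2000)=810, bounds=[0,810]
  i=5: D_i=min(10*3^5,2000)=2000, bounds=[0,2000]
  i=6: D_i=min(10*3^6,2000)=2000, bounds=[0,2000]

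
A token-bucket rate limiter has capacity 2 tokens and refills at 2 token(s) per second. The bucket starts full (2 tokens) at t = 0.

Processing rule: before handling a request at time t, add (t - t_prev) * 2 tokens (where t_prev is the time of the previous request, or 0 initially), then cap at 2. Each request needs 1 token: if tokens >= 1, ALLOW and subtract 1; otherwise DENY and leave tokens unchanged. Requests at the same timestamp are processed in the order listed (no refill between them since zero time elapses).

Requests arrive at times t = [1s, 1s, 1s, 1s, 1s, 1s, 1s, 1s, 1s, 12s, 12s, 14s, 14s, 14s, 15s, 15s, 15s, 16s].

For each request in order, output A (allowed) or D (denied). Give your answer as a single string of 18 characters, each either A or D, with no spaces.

Answer: AADDDDDDDAAAADAADA

Derivation:
Simulating step by step:
  req#1 t=1s: ALLOW
  req#2 t=1s: ALLOW
  req#3 t=1s: DENY
  req#4 t=1s: DENY
  req#5 t=1s: DENY
  req#6 t=1s: DENY
  req#7 t=1s: DENY
  req#8 t=1s: DENY
  req#9 t=1s: DENY
  req#10 t=12s: ALLOW
  req#11 t=12s: ALLOW
  req#12 t=14s: ALLOW
  req#13 t=14s: ALLOW
  req#14 t=14s: DENY
  req#15 t=15s: ALLOW
  req#16 t=15s: ALLOW
  req#17 t=15s: DENY
  req#18 t=16s: ALLOW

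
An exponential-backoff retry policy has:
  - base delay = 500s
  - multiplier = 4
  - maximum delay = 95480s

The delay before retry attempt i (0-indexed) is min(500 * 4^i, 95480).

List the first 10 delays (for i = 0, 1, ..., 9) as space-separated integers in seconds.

Answer: 500 2000 8000 32000 95480 95480 95480 95480 95480 95480

Derivation:
Computing each delay:
  i=0: min(500*4^0, 95480) = 500
  i=1: min(500*4^1, 95480) = 2000
  i=2: min(500*4^2, 95480) = 8000
  i=3: min(500*4^3, 95480) = 32000
  i=4: min(500*4^4, 95480) = 95480
  i=5: min(500*4^5, 95480) = 95480
  i=6: min(500*4^6, 95480) = 95480
  i=7: min(500*4^7, 95480) = 95480
  i=8: min(500*4^8, 95480) = 95480
  i=9: min(500*4^9, 95480) = 95480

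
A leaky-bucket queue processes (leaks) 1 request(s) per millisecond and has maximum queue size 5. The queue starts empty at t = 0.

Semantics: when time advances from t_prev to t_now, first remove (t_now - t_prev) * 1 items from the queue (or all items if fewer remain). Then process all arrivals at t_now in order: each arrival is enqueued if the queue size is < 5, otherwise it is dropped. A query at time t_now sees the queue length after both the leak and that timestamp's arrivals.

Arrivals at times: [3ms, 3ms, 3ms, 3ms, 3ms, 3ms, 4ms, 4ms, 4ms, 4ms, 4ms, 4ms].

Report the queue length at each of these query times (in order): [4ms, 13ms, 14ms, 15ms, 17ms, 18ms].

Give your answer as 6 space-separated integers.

Queue lengths at query times:
  query t=4ms: backlog = 5
  query t=13ms: backlog = 0
  query t=14ms: backlog = 0
  query t=15ms: backlog = 0
  query t=17ms: backlog = 0
  query t=18ms: backlog = 0

Answer: 5 0 0 0 0 0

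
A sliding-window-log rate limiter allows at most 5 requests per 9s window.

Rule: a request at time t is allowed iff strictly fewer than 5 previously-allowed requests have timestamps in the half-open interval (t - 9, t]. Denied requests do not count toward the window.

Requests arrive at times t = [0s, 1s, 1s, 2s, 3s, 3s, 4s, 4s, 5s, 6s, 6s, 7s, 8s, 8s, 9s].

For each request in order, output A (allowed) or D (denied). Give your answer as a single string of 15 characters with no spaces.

Answer: AAAAADDDDDDDDDA

Derivation:
Tracking allowed requests in the window:
  req#1 t=0s: ALLOW
  req#2 t=1s: ALLOW
  req#3 t=1s: ALLOW
  req#4 t=2s: ALLOW
  req#5 t=3s: ALLOW
  req#6 t=3s: DENY
  req#7 t=4s: DENY
  req#8 t=4s: DENY
  req#9 t=5s: DENY
  req#10 t=6s: DENY
  req#11 t=6s: DENY
  req#12 t=7s: DENY
  req#13 t=8s: DENY
  req#14 t=8s: DENY
  req#15 t=9s: ALLOW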